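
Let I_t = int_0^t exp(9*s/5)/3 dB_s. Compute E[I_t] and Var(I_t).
E[I_t] = 0; Var(I_t) = 5*exp(18*t/5)/162 - 5/162

The Itô integral of a deterministic integrand f(s) has mean 0 because each increment f(s) * (B_{s+ds} - B_s) has mean 0. By the Itô isometry:
  Var( int_0^t f(s) dB_s ) = E[ (int_0^t f(s) dB_s)^2 ] = int_0^t f(s)^2 ds.
Here f(s) = exp(9*s/5)/3, so f(s)^2 = exp(18*s/5)/9. Integrate:
  int_0^t (exp(18*s/5)/9) ds = 5*exp(18*t/5)/162 - 5/162.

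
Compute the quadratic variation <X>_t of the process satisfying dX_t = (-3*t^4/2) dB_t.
<X>_t = t^9/4

For an Itô process dX_t = a(t) dt + b(t) dB_t, the quadratic variation is <X>_t = int_0^t b(s)^2 ds (the drift term does not contribute). Here b(s) = -3*s^4/2, so
  b(s)^2 = 9*s^8/4.
Integrating from 0 to t:
  <X>_t = int_0^t (9*s^8/4) ds = t^9/4.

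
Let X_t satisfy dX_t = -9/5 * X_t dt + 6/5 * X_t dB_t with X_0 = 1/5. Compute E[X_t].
E[X_t] = exp(-9*t/5)/5

For GBM dX = mu X dt + sigma X dB with X_0 = x_0, apply Itô to Y = log X: dY = (mu - sigma^2/2) dt + sigma dB, so Y_t = log(x_0) + (mu - sigma^2/2) t + sigma B_t and hence X_t = x_0 * exp((mu - sigma^2/2) t + sigma B_t).
With mu = -9/5, sigma = 6/5, x_0 = 1/5, this gives:
  X_t = 1/5 * exp((-63/25) * t + (6/5) * B_t).
Since sigma*B_t ~ Normal(0, sigma^2 t), E[exp(sigma*B_t)] = exp(sigma^2 t / 2); so E[X_t] = x_0 * exp((mu - sigma^2/2) t) * exp(sigma^2 t / 2) = x_0 * exp(mu t) = exp(-9*t/5)/5.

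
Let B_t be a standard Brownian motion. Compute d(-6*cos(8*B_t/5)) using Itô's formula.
d(-6*cos(8*B_t/5)) = (192*cos(8*B_t/5)/25) dt + (48*sin(8*B_t/5)/5) dB_t

Itô's formula for f(B_t) gives d f(B_t) = f'(B_t) dB_t + (1/2) f''(B_t) dt. Compute derivatives of f(x) = -6*cos(8*x/5):
  f'(x)  = 48*sin(8*x/5)/5
  f''(x) = 384*cos(8*x/5)/25
Substitute x = B_t and multiply the f'' term by 1/2:
  drift     = (1/2) * (384*cos(8*x/5)/25) evaluated at B_t = 192*cos(8*B_t/5)/25
  diffusion = (48*sin(8*x/5)/5) evaluated at B_t = 48*sin(8*B_t/5)/5
Therefore d(-6*cos(8*B_t/5)) = (192*cos(8*B_t/5)/25) dt + (48*sin(8*B_t/5)/5) dB_t.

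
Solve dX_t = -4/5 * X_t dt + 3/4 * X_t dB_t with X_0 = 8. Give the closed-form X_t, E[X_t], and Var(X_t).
X_t = 8 * exp((-173/160) t + (3/4) B_t); E[X_t] = 8*exp(-4*t/5); Var(X_t) = (64*exp(9*t/16) - 64)*exp(-8*t/5)

For GBM dX = mu X dt + sigma X dB with X_0 = x_0, apply Itô to Y = log X: dY = (mu - sigma^2/2) dt + sigma dB, so Y_t = log(x_0) + (mu - sigma^2/2) t + sigma B_t and hence X_t = x_0 * exp((mu - sigma^2/2) t + sigma B_t).
With mu = -4/5, sigma = 3/4, x_0 = 8, this gives:
  X_t = 8 * exp((-173/160) * t + (3/4) * B_t).
Since sigma*B_t ~ Normal(0, sigma^2 t), E[exp(sigma*B_t)] = exp(sigma^2 t / 2); so E[X_t] = x_0 * exp((mu - sigma^2/2) t) * exp(sigma^2 t / 2) = x_0 * exp(mu t) = 8*exp(-4*t/5).
Var(X_t) = E[X_t^2] - (E[X_t])^2 = x_0^2 * exp(2 mu t) * (exp(sigma^2 t) - 1) = (64*exp(9*t/16) - 64)*exp(-8*t/5).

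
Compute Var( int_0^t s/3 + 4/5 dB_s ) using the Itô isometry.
Var = t*(25*t^2 + 180*t + 432)/675

The Itô integral of a deterministic integrand f(s) has mean 0 because each increment f(s) * (B_{s+ds} - B_s) has mean 0. By the Itô isometry:
  Var( int_0^t f(s) dB_s ) = E[ (int_0^t f(s) dB_s)^2 ] = int_0^t f(s)^2 ds.
Here f(s) = s/3 + 4/5, so f(s)^2 = (5*s + 12)^2/225. Integrate:
  int_0^t ((5*s + 12)^2/225) ds = t*(25*t^2 + 180*t + 432)/675.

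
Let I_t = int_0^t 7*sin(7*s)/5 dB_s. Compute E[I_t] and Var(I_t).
E[I_t] = 0; Var(I_t) = 49*t/50 - 7*sin(14*t)/100

The Itô integral of a deterministic integrand f(s) has mean 0 because each increment f(s) * (B_{s+ds} - B_s) has mean 0. By the Itô isometry:
  Var( int_0^t f(s) dB_s ) = E[ (int_0^t f(s) dB_s)^2 ] = int_0^t f(s)^2 ds.
Here f(s) = 7*sin(7*s)/5, so f(s)^2 = 49*sin(7*s)^2/25. Integrate:
  int_0^t (49*sin(7*s)^2/25) ds = 49*t/50 - 7*sin(14*t)/100.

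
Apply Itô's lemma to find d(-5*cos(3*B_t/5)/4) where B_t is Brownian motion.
d(-5*cos(3*B_t/5)/4) = (9*cos(3*B_t/5)/40) dt + (3*sin(3*B_t/5)/4) dB_t

Itô's formula for f(B_t) gives d f(B_t) = f'(B_t) dB_t + (1/2) f''(B_t) dt. Compute derivatives of f(x) = -5*cos(3*x/5)/4:
  f'(x)  = 3*sin(3*x/5)/4
  f''(x) = 9*cos(3*x/5)/20
Substitute x = B_t and multiply the f'' term by 1/2:
  drift     = (1/2) * (9*cos(3*x/5)/20) evaluated at B_t = 9*cos(3*B_t/5)/40
  diffusion = (3*sin(3*x/5)/4) evaluated at B_t = 3*sin(3*B_t/5)/4
Therefore d(-5*cos(3*B_t/5)/4) = (9*cos(3*B_t/5)/40) dt + (3*sin(3*B_t/5)/4) dB_t.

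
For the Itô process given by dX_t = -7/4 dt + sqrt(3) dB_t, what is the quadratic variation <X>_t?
<X>_t = 3*t

For an Itô process dX_t = a(t) dt + b(t) dB_t, the quadratic variation is <X>_t = int_0^t b(s)^2 ds (the drift term does not contribute). Here b(s) = sqrt(3), so
  b(s)^2 = 3.
Integrating from 0 to t:
  <X>_t = int_0^t (3) ds = 3*t.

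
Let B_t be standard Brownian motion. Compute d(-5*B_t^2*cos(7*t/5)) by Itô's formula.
d(-5*B_t^2*cos(7*t/5)) = (7*B_t^2*sin(7*t/5) - 5*cos(7*t/5)) dt + (-10*B_t*cos(7*t/5)) dB_t

Itô's formula for f(t, x): d f(t, B_t) = (f_t + (1/2) f_xx) dt + f_x dB_t. Compute partials of f(t, x) = -5*x^2*cos(7*t/5):
  f_t(t,x)  = 7*x^2*sin(7*t/5)
  f_x(t,x)  = -10*x*cos(7*t/5)
  f_xx(t,x) = -10*cos(7*t/5)
Assemble drift = f_t + (1/2) f_xx = 7*x^2*sin(7*t/5) - 5*cos(7*t/5) and diffusion = f_x = -10*x*cos(7*t/5). Substituting x = B_t:
  d(-5*B_t^2*cos(7*t/5)) = (7*B_t^2*sin(7*t/5) - 5*cos(7*t/5)) dt + (-10*B_t*cos(7*t/5)) dB_t.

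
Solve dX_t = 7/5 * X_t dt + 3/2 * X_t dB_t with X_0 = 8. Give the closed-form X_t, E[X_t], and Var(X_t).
X_t = 8 * exp((11/40) t + (3/2) B_t); E[X_t] = 8*exp(7*t/5); Var(X_t) = 64*(exp(9*t/4) - 1)*exp(14*t/5)

For GBM dX = mu X dt + sigma X dB with X_0 = x_0, apply Itô to Y = log X: dY = (mu - sigma^2/2) dt + sigma dB, so Y_t = log(x_0) + (mu - sigma^2/2) t + sigma B_t and hence X_t = x_0 * exp((mu - sigma^2/2) t + sigma B_t).
With mu = 7/5, sigma = 3/2, x_0 = 8, this gives:
  X_t = 8 * exp((11/40) * t + (3/2) * B_t).
Since sigma*B_t ~ Normal(0, sigma^2 t), E[exp(sigma*B_t)] = exp(sigma^2 t / 2); so E[X_t] = x_0 * exp((mu - sigma^2/2) t) * exp(sigma^2 t / 2) = x_0 * exp(mu t) = 8*exp(7*t/5).
Var(X_t) = E[X_t^2] - (E[X_t])^2 = x_0^2 * exp(2 mu t) * (exp(sigma^2 t) - 1) = 64*(exp(9*t/4) - 1)*exp(14*t/5).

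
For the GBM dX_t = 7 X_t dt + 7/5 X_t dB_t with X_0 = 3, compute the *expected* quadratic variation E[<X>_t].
E[<X>_t] = 21*exp(399*t/25)/19 - 21/19

<X>_t = int_0^t ((7/5) * X_s)^2 ds. Taking expectation inside the integral: E[<X>_t] = (7/5)^2 * int_0^t E[X_s^2] ds. For GBM, E[X_s^2] = x_0^2 * exp((2 mu + sigma^2) s). Integrating:
  E[<X>_t] = (7/5)^2 * 3^2 * (exp((2*7 + (7/5)^2) t) - 1) / (2*7 + (7/5)^2)
           = (7/5)^2 * 3^2 * (exp((399/25) t) - 1) / (399/25) = 21*exp(399*t/25)/19 - 21/19.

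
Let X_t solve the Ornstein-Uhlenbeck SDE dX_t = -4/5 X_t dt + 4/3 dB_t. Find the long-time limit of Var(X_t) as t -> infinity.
lim Var(X_t) = 10/9

The OU SDE dX = -theta X dt + sigma dB admits the integrating factor exp(theta t): d(exp(theta t) X_t) = sigma exp(theta t) dB_t. Integrating from 0 to t gives X_t = x_0 * exp(-theta t) + sigma * int_0^t exp(-theta (t-s)) dB_s for any initial x_0. The Itô integral has variance (by the Itô isometry) sigma^2 * int_0^t exp(-2 theta (t - s)) ds = sigma^2 * (1 - exp(-2 theta t)) / (2 theta), independent of x_0.
With theta = 4/5, sigma = 4/3:
  Var(X_t) = (4/3)^2 * (1 - exp(-2*4/5 t)) / (2 * 4/5) = 10/9 - 10*exp(-8*t/5)/9.
As t -> infinity, exp(-2*4/5 t) -> 0, so the stationary variance is sigma^2 / (2 theta) = 10/9.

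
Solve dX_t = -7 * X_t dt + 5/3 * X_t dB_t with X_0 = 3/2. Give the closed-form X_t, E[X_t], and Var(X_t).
X_t = 3/2 * exp((-151/18) t + (5/3) B_t); E[X_t] = 3*exp(-7*t)/2; Var(X_t) = (9*exp(25*t/9) - 9)*exp(-14*t)/4

For GBM dX = mu X dt + sigma X dB with X_0 = x_0, apply Itô to Y = log X: dY = (mu - sigma^2/2) dt + sigma dB, so Y_t = log(x_0) + (mu - sigma^2/2) t + sigma B_t and hence X_t = x_0 * exp((mu - sigma^2/2) t + sigma B_t).
With mu = -7, sigma = 5/3, x_0 = 3/2, this gives:
  X_t = 3/2 * exp((-151/18) * t + (5/3) * B_t).
Since sigma*B_t ~ Normal(0, sigma^2 t), E[exp(sigma*B_t)] = exp(sigma^2 t / 2); so E[X_t] = x_0 * exp((mu - sigma^2/2) t) * exp(sigma^2 t / 2) = x_0 * exp(mu t) = 3*exp(-7*t)/2.
Var(X_t) = E[X_t^2] - (E[X_t])^2 = x_0^2 * exp(2 mu t) * (exp(sigma^2 t) - 1) = (9*exp(25*t/9) - 9)*exp(-14*t)/4.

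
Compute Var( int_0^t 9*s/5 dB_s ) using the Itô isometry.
Var = 27*t^3/25

The Itô integral of a deterministic integrand f(s) has mean 0 because each increment f(s) * (B_{s+ds} - B_s) has mean 0. By the Itô isometry:
  Var( int_0^t f(s) dB_s ) = E[ (int_0^t f(s) dB_s)^2 ] = int_0^t f(s)^2 ds.
Here f(s) = 9*s/5, so f(s)^2 = 81*s^2/25. Integrate:
  int_0^t (81*s^2/25) ds = 27*t^3/25.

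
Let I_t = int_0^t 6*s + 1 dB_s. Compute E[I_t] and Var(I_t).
E[I_t] = 0; Var(I_t) = t*(12*t^2 + 6*t + 1)

The Itô integral of a deterministic integrand f(s) has mean 0 because each increment f(s) * (B_{s+ds} - B_s) has mean 0. By the Itô isometry:
  Var( int_0^t f(s) dB_s ) = E[ (int_0^t f(s) dB_s)^2 ] = int_0^t f(s)^2 ds.
Here f(s) = 6*s + 1, so f(s)^2 = (6*s + 1)^2. Integrate:
  int_0^t ((6*s + 1)^2) ds = t*(12*t^2 + 6*t + 1).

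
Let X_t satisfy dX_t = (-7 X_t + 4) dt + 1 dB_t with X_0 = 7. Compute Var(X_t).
Var(X_t) = 1/14 - exp(-14*t)/14

The variance V(t) = Var(X_t) satisfies V'(t) = 2 a V(t) + c^2 with V(0) = 0 (drift coefficient is linear in X, diffusion is constant). With a = -7, c = 1, the solution is
  V(t) = (c^2 / (2 a)) * (exp(2 a t) - 1)
       = (1^2 / (2*(-7))) * (exp((-14) t) - 1)
       = 1/14 - exp(-14*t)/14.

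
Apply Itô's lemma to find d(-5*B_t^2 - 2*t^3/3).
d(-5*B_t^2 - 2*t^3/3) = (-2*t^2 - 5) dt + (-10*B_t) dB_t

Itô's formula for f(t, x): d f(t, B_t) = (f_t + (1/2) f_xx) dt + f_x dB_t. Compute partials of f(t, x) = -2*t^3/3 - 5*x^2:
  f_t(t,x)  = -2*t^2
  f_x(t,x)  = -10*x
  f_xx(t,x) = -10
Assemble drift = f_t + (1/2) f_xx = -2*t^2 - 5 and diffusion = f_x = -10*x. Substituting x = B_t:
  d(-5*B_t^2 - 2*t^3/3) = (-2*t^2 - 5) dt + (-10*B_t) dB_t.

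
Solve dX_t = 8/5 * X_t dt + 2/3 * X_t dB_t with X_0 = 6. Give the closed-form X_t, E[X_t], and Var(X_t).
X_t = 6 * exp((62/45) t + (2/3) B_t); E[X_t] = 6*exp(8*t/5); Var(X_t) = 36*(exp(4*t/9) - 1)*exp(16*t/5)

For GBM dX = mu X dt + sigma X dB with X_0 = x_0, apply Itô to Y = log X: dY = (mu - sigma^2/2) dt + sigma dB, so Y_t = log(x_0) + (mu - sigma^2/2) t + sigma B_t and hence X_t = x_0 * exp((mu - sigma^2/2) t + sigma B_t).
With mu = 8/5, sigma = 2/3, x_0 = 6, this gives:
  X_t = 6 * exp((62/45) * t + (2/3) * B_t).
Since sigma*B_t ~ Normal(0, sigma^2 t), E[exp(sigma*B_t)] = exp(sigma^2 t / 2); so E[X_t] = x_0 * exp((mu - sigma^2/2) t) * exp(sigma^2 t / 2) = x_0 * exp(mu t) = 6*exp(8*t/5).
Var(X_t) = E[X_t^2] - (E[X_t])^2 = x_0^2 * exp(2 mu t) * (exp(sigma^2 t) - 1) = 36*(exp(4*t/9) - 1)*exp(16*t/5).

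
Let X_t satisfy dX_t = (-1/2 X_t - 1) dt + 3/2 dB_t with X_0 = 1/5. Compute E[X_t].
E[X_t] = -2 + 11*exp(-t/2)/5

Taking expectations and using E[dB_t] = 0, the mean m(t) = E[X_t] satisfies the ODE m'(t) = a m(t) + b with m(0) = x_0. With a = -1/2, b = -1, x_0 = 1/5, the solution is
  m(t) = x_0 * exp(a t) + (b/a) * (exp(a t) - 1)
       = (1/5) * exp((-1/2) t) + ((-1)/(-1/2)) * (exp((-1/2) t) - 1)
       = -2 + 11*exp(-t/2)/5.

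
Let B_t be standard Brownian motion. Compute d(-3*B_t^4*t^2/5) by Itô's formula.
d(-3*B_t^4*t^2/5) = (6*B_t^2*t*(-B_t^2 - 3*t)/5) dt + (-12*B_t^3*t^2/5) dB_t

Itô's formula for f(t, x): d f(t, B_t) = (f_t + (1/2) f_xx) dt + f_x dB_t. Compute partials of f(t, x) = -3*t^2*x^4/5:
  f_t(t,x)  = -6*t*x^4/5
  f_x(t,x)  = -12*t^2*x^3/5
  f_xx(t,x) = -36*t^2*x^2/5
Assemble drift = f_t + (1/2) f_xx = 6*t*x^2*(-3*t - x^2)/5 and diffusion = f_x = -12*t^2*x^3/5. Substituting x = B_t:
  d(-3*B_t^4*t^2/5) = (6*B_t^2*t*(-B_t^2 - 3*t)/5) dt + (-12*B_t^3*t^2/5) dB_t.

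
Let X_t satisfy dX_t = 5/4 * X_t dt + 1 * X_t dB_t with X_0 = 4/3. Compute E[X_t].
E[X_t] = 4*exp(5*t/4)/3

For GBM dX = mu X dt + sigma X dB with X_0 = x_0, apply Itô to Y = log X: dY = (mu - sigma^2/2) dt + sigma dB, so Y_t = log(x_0) + (mu - sigma^2/2) t + sigma B_t and hence X_t = x_0 * exp((mu - sigma^2/2) t + sigma B_t).
With mu = 5/4, sigma = 1, x_0 = 4/3, this gives:
  X_t = 4/3 * exp((3/4) * t + (1) * B_t).
Since sigma*B_t ~ Normal(0, sigma^2 t), E[exp(sigma*B_t)] = exp(sigma^2 t / 2); so E[X_t] = x_0 * exp((mu - sigma^2/2) t) * exp(sigma^2 t / 2) = x_0 * exp(mu t) = 4*exp(5*t/4)/3.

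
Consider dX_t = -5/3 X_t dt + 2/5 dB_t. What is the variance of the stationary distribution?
lim Var(X_t) = 6/125

The OU SDE dX = -theta X dt + sigma dB admits the integrating factor exp(theta t): d(exp(theta t) X_t) = sigma exp(theta t) dB_t. Integrating from 0 to t gives X_t = x_0 * exp(-theta t) + sigma * int_0^t exp(-theta (t-s)) dB_s for any initial x_0. The Itô integral has variance (by the Itô isometry) sigma^2 * int_0^t exp(-2 theta (t - s)) ds = sigma^2 * (1 - exp(-2 theta t)) / (2 theta), independent of x_0.
With theta = 5/3, sigma = 2/5:
  Var(X_t) = (2/5)^2 * (1 - exp(-2*5/3 t)) / (2 * 5/3) = 6/125 - 6*exp(-10*t/3)/125.
As t -> infinity, exp(-2*5/3 t) -> 0, so the stationary variance is sigma^2 / (2 theta) = 6/125.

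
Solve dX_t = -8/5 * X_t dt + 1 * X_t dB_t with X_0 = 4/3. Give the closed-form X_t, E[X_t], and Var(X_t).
X_t = 4/3 * exp((-21/10) t + (1) B_t); E[X_t] = 4*exp(-8*t/5)/3; Var(X_t) = (16*exp(t) - 16)*exp(-16*t/5)/9

For GBM dX = mu X dt + sigma X dB with X_0 = x_0, apply Itô to Y = log X: dY = (mu - sigma^2/2) dt + sigma dB, so Y_t = log(x_0) + (mu - sigma^2/2) t + sigma B_t and hence X_t = x_0 * exp((mu - sigma^2/2) t + sigma B_t).
With mu = -8/5, sigma = 1, x_0 = 4/3, this gives:
  X_t = 4/3 * exp((-21/10) * t + (1) * B_t).
Since sigma*B_t ~ Normal(0, sigma^2 t), E[exp(sigma*B_t)] = exp(sigma^2 t / 2); so E[X_t] = x_0 * exp((mu - sigma^2/2) t) * exp(sigma^2 t / 2) = x_0 * exp(mu t) = 4*exp(-8*t/5)/3.
Var(X_t) = E[X_t^2] - (E[X_t])^2 = x_0^2 * exp(2 mu t) * (exp(sigma^2 t) - 1) = (16*exp(t) - 16)*exp(-16*t/5)/9.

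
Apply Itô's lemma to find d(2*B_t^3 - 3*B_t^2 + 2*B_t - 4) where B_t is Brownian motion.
d(2*B_t^3 - 3*B_t^2 + 2*B_t - 4) = (6*B_t - 3) dt + (6*B_t^2 - 6*B_t + 2) dB_t

Itô's formula for f(B_t) gives d f(B_t) = f'(B_t) dB_t + (1/2) f''(B_t) dt. Compute derivatives of f(x) = 2*x^3 - 3*x^2 + 2*x - 4:
  f'(x)  = 6*x^2 - 6*x + 2
  f''(x) = 12*x - 6
Substitute x = B_t and multiply the f'' term by 1/2:
  drift     = (1/2) * (12*x - 6) evaluated at B_t = 6*B_t - 3
  diffusion = (6*x^2 - 6*x + 2) evaluated at B_t = 6*B_t^2 - 6*B_t + 2
Therefore d(2*B_t^3 - 3*B_t^2 + 2*B_t - 4) = (6*B_t - 3) dt + (6*B_t^2 - 6*B_t + 2) dB_t.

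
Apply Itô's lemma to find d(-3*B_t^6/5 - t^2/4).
d(-3*B_t^6/5 - t^2/4) = (-9*B_t^4 - t/2) dt + (-18*B_t^5/5) dB_t

Itô's formula for f(t, x): d f(t, B_t) = (f_t + (1/2) f_xx) dt + f_x dB_t. Compute partials of f(t, x) = -t^2/4 - 3*x^6/5:
  f_t(t,x)  = -t/2
  f_x(t,x)  = -18*x^5/5
  f_xx(t,x) = -18*x^4
Assemble drift = f_t + (1/2) f_xx = -t/2 - 9*x^4 and diffusion = f_x = -18*x^5/5. Substituting x = B_t:
  d(-3*B_t^6/5 - t^2/4) = (-9*B_t^4 - t/2) dt + (-18*B_t^5/5) dB_t.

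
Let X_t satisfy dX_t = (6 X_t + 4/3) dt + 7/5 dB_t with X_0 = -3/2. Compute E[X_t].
E[X_t] = -23*exp(6*t)/18 - 2/9

Taking expectations and using E[dB_t] = 0, the mean m(t) = E[X_t] satisfies the ODE m'(t) = a m(t) + b with m(0) = x_0. With a = 6, b = 4/3, x_0 = -3/2, the solution is
  m(t) = x_0 * exp(a t) + (b/a) * (exp(a t) - 1)
       = (-3/2) * exp(6 t) + ((4/3)/6) * (exp(6 t) - 1)
       = -23*exp(6*t)/18 - 2/9.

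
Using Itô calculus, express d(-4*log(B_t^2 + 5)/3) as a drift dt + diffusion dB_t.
d(-4*log(B_t^2 + 5)/3) = (4*(B_t^2 - 5)/(3*(B_t^2 + 5)^2)) dt + (-8*B_t/(3*B_t^2 + 15)) dB_t

Itô's formula for f(B_t) gives d f(B_t) = f'(B_t) dB_t + (1/2) f''(B_t) dt. Compute derivatives of f(x) = -4*log(x^2 + 5)/3:
  f'(x)  = -8*x/(3*x^2 + 15)
  f''(x) = 8*(x^2 - 5)/(3*(x^2 + 5)^2)
Substitute x = B_t and multiply the f'' term by 1/2:
  drift     = (1/2) * (8*(x^2 - 5)/(3*(x^2 + 5)^2)) evaluated at B_t = 4*(B_t^2 - 5)/(3*(B_t^2 + 5)^2)
  diffusion = (-8*x/(3*x^2 + 15)) evaluated at B_t = -8*B_t/(3*B_t^2 + 15)
Therefore d(-4*log(B_t^2 + 5)/3) = (4*(B_t^2 - 5)/(3*(B_t^2 + 5)^2)) dt + (-8*B_t/(3*B_t^2 + 15)) dB_t.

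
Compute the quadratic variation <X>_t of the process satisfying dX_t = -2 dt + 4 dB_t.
<X>_t = 16*t

For an Itô process dX_t = a(t) dt + b(t) dB_t, the quadratic variation is <X>_t = int_0^t b(s)^2 ds (the drift term does not contribute). Here b(s) = 4, so
  b(s)^2 = 16.
Integrating from 0 to t:
  <X>_t = int_0^t (16) ds = 16*t.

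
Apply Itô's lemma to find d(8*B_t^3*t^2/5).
d(8*B_t^3*t^2/5) = (8*B_t*t*(2*B_t^2 + 3*t)/5) dt + (24*B_t^2*t^2/5) dB_t

Itô's formula for f(t, x): d f(t, B_t) = (f_t + (1/2) f_xx) dt + f_x dB_t. Compute partials of f(t, x) = 8*t^2*x^3/5:
  f_t(t,x)  = 16*t*x^3/5
  f_x(t,x)  = 24*t^2*x^2/5
  f_xx(t,x) = 48*t^2*x/5
Assemble drift = f_t + (1/2) f_xx = 8*t*x*(3*t + 2*x^2)/5 and diffusion = f_x = 24*t^2*x^2/5. Substituting x = B_t:
  d(8*B_t^3*t^2/5) = (8*B_t*t*(2*B_t^2 + 3*t)/5) dt + (24*B_t^2*t^2/5) dB_t.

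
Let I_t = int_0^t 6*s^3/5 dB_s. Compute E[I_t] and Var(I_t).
E[I_t] = 0; Var(I_t) = 36*t^7/175

The Itô integral of a deterministic integrand f(s) has mean 0 because each increment f(s) * (B_{s+ds} - B_s) has mean 0. By the Itô isometry:
  Var( int_0^t f(s) dB_s ) = E[ (int_0^t f(s) dB_s)^2 ] = int_0^t f(s)^2 ds.
Here f(s) = 6*s^3/5, so f(s)^2 = 36*s^6/25. Integrate:
  int_0^t (36*s^6/25) ds = 36*t^7/175.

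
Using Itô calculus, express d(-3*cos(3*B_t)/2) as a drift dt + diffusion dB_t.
d(-3*cos(3*B_t)/2) = (27*cos(3*B_t)/4) dt + (9*sin(3*B_t)/2) dB_t

Itô's formula for f(B_t) gives d f(B_t) = f'(B_t) dB_t + (1/2) f''(B_t) dt. Compute derivatives of f(x) = -3*cos(3*x)/2:
  f'(x)  = 9*sin(3*x)/2
  f''(x) = 27*cos(3*x)/2
Substitute x = B_t and multiply the f'' term by 1/2:
  drift     = (1/2) * (27*cos(3*x)/2) evaluated at B_t = 27*cos(3*B_t)/4
  diffusion = (9*sin(3*x)/2) evaluated at B_t = 9*sin(3*B_t)/2
Therefore d(-3*cos(3*B_t)/2) = (27*cos(3*B_t)/4) dt + (9*sin(3*B_t)/2) dB_t.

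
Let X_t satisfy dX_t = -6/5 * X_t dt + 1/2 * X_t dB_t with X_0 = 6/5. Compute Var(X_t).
Var(X_t) = (36*exp(t/4) - 36)*exp(-12*t/5)/25

For GBM dX = mu X dt + sigma X dB with X_0 = x_0, apply Itô to Y = log X: dY = (mu - sigma^2/2) dt + sigma dB, so Y_t = log(x_0) + (mu - sigma^2/2) t + sigma B_t and hence X_t = x_0 * exp((mu - sigma^2/2) t + sigma B_t).
With mu = -6/5, sigma = 1/2, x_0 = 6/5, this gives:
  X_t = 6/5 * exp((-53/40) * t + (1/2) * B_t).
Since sigma*B_t ~ Normal(0, sigma^2 t), E[exp(sigma*B_t)] = exp(sigma^2 t / 2); so E[X_t] = x_0 * exp((mu - sigma^2/2) t) * exp(sigma^2 t / 2) = x_0 * exp(mu t) = 6*exp(-6*t/5)/5.
Var(X_t) = E[X_t^2] - (E[X_t])^2 = x_0^2 * exp(2 mu t) * (exp(sigma^2 t) - 1) = (36*exp(t/4) - 36)*exp(-12*t/5)/25.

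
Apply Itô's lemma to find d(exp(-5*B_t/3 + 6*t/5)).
d(exp(-5*B_t/3 + 6*t/5)) = (233*exp(-5*B_t/3 + 6*t/5)/90) dt + (-5*exp(-5*B_t/3 + 6*t/5)/3) dB_t

Itô's formula for f(t, x): d f(t, B_t) = (f_t + (1/2) f_xx) dt + f_x dB_t. Compute partials of f(t, x) = exp(6*t/5 - 5*x/3):
  f_t(t,x)  = 6*exp(6*t/5 - 5*x/3)/5
  f_x(t,x)  = -5*exp(6*t/5 - 5*x/3)/3
  f_xx(t,x) = 25*exp(6*t/5 - 5*x/3)/9
Assemble drift = f_t + (1/2) f_xx = 233*exp(6*t/5 - 5*x/3)/90 and diffusion = f_x = -5*exp(6*t/5 - 5*x/3)/3. Substituting x = B_t:
  d(exp(-5*B_t/3 + 6*t/5)) = (233*exp(-5*B_t/3 + 6*t/5)/90) dt + (-5*exp(-5*B_t/3 + 6*t/5)/3) dB_t.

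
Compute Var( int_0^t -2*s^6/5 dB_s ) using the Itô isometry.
Var = 4*t^13/325

The Itô integral of a deterministic integrand f(s) has mean 0 because each increment f(s) * (B_{s+ds} - B_s) has mean 0. By the Itô isometry:
  Var( int_0^t f(s) dB_s ) = E[ (int_0^t f(s) dB_s)^2 ] = int_0^t f(s)^2 ds.
Here f(s) = -2*s^6/5, so f(s)^2 = 4*s^12/25. Integrate:
  int_0^t (4*s^12/25) ds = 4*t^13/325.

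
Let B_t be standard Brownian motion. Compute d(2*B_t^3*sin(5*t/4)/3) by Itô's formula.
d(2*B_t^3*sin(5*t/4)/3) = (B_t*(5*B_t^2*cos(5*t/4) + 12*sin(5*t/4))/6) dt + (2*B_t^2*sin(5*t/4)) dB_t

Itô's formula for f(t, x): d f(t, B_t) = (f_t + (1/2) f_xx) dt + f_x dB_t. Compute partials of f(t, x) = 2*x^3*sin(5*t/4)/3:
  f_t(t,x)  = 5*x^3*cos(5*t/4)/6
  f_x(t,x)  = 2*x^2*sin(5*t/4)
  f_xx(t,x) = 4*x*sin(5*t/4)
Assemble drift = f_t + (1/2) f_xx = x*(5*x^2*cos(5*t/4) + 12*sin(5*t/4))/6 and diffusion = f_x = 2*x^2*sin(5*t/4). Substituting x = B_t:
  d(2*B_t^3*sin(5*t/4)/3) = (B_t*(5*B_t^2*cos(5*t/4) + 12*sin(5*t/4))/6) dt + (2*B_t^2*sin(5*t/4)) dB_t.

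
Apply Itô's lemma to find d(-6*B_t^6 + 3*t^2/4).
d(-6*B_t^6 + 3*t^2/4) = (-90*B_t^4 + 3*t/2) dt + (-36*B_t^5) dB_t

Itô's formula for f(t, x): d f(t, B_t) = (f_t + (1/2) f_xx) dt + f_x dB_t. Compute partials of f(t, x) = 3*t^2/4 - 6*x^6:
  f_t(t,x)  = 3*t/2
  f_x(t,x)  = -36*x^5
  f_xx(t,x) = -180*x^4
Assemble drift = f_t + (1/2) f_xx = 3*t/2 - 90*x^4 and diffusion = f_x = -36*x^5. Substituting x = B_t:
  d(-6*B_t^6 + 3*t^2/4) = (-90*B_t^4 + 3*t/2) dt + (-36*B_t^5) dB_t.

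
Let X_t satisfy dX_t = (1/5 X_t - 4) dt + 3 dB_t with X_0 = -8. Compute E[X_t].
E[X_t] = 20 - 28*exp(t/5)

Taking expectations and using E[dB_t] = 0, the mean m(t) = E[X_t] satisfies the ODE m'(t) = a m(t) + b with m(0) = x_0. With a = 1/5, b = -4, x_0 = -8, the solution is
  m(t) = x_0 * exp(a t) + (b/a) * (exp(a t) - 1)
       = (-8) * exp((1/5) t) + ((-4)/(1/5)) * (exp((1/5) t) - 1)
       = 20 - 28*exp(t/5).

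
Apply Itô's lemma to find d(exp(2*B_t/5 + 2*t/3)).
d(exp(2*B_t/5 + 2*t/3)) = (56*exp(2*B_t/5 + 2*t/3)/75) dt + (2*exp(2*B_t/5 + 2*t/3)/5) dB_t

Itô's formula for f(t, x): d f(t, B_t) = (f_t + (1/2) f_xx) dt + f_x dB_t. Compute partials of f(t, x) = exp(2*t/3 + 2*x/5):
  f_t(t,x)  = 2*exp(2*t/3 + 2*x/5)/3
  f_x(t,x)  = 2*exp(2*t/3 + 2*x/5)/5
  f_xx(t,x) = 4*exp(2*t/3 + 2*x/5)/25
Assemble drift = f_t + (1/2) f_xx = 56*exp(2*t/3 + 2*x/5)/75 and diffusion = f_x = 2*exp(2*t/3 + 2*x/5)/5. Substituting x = B_t:
  d(exp(2*B_t/5 + 2*t/3)) = (56*exp(2*B_t/5 + 2*t/3)/75) dt + (2*exp(2*B_t/5 + 2*t/3)/5) dB_t.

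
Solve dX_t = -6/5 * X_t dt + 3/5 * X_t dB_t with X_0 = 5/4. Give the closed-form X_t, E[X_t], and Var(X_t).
X_t = 5/4 * exp((-69/50) t + (3/5) B_t); E[X_t] = 5*exp(-6*t/5)/4; Var(X_t) = (25*exp(9*t/25) - 25)*exp(-12*t/5)/16

For GBM dX = mu X dt + sigma X dB with X_0 = x_0, apply Itô to Y = log X: dY = (mu - sigma^2/2) dt + sigma dB, so Y_t = log(x_0) + (mu - sigma^2/2) t + sigma B_t and hence X_t = x_0 * exp((mu - sigma^2/2) t + sigma B_t).
With mu = -6/5, sigma = 3/5, x_0 = 5/4, this gives:
  X_t = 5/4 * exp((-69/50) * t + (3/5) * B_t).
Since sigma*B_t ~ Normal(0, sigma^2 t), E[exp(sigma*B_t)] = exp(sigma^2 t / 2); so E[X_t] = x_0 * exp((mu - sigma^2/2) t) * exp(sigma^2 t / 2) = x_0 * exp(mu t) = 5*exp(-6*t/5)/4.
Var(X_t) = E[X_t^2] - (E[X_t])^2 = x_0^2 * exp(2 mu t) * (exp(sigma^2 t) - 1) = (25*exp(9*t/25) - 25)*exp(-12*t/5)/16.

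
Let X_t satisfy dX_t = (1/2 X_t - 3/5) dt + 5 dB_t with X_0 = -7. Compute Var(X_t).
Var(X_t) = 25*exp(t) - 25

The variance V(t) = Var(X_t) satisfies V'(t) = 2 a V(t) + c^2 with V(0) = 0 (drift coefficient is linear in X, diffusion is constant). With a = 1/2, c = 5, the solution is
  V(t) = (c^2 / (2 a)) * (exp(2 a t) - 1)
       = (5^2 / (2*(1/2))) * (exp(1 t) - 1)
       = 25*exp(t) - 25.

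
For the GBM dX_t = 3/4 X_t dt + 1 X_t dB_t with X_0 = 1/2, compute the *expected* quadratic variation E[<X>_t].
E[<X>_t] = exp(5*t/2)/10 - 1/10

<X>_t = int_0^t (1 * X_s)^2 ds. Taking expectation inside the integral: E[<X>_t] = 1^2 * int_0^t E[X_s^2] ds. For GBM, E[X_s^2] = x_0^2 * exp((2 mu + sigma^2) s). Integrating:
  E[<X>_t] = 1^2 * (1/2)^2 * (exp((2*(3/4) + 1^2) t) - 1) / (2*(3/4) + 1^2)
           = 1^2 * (1/2)^2 * (exp((5/2) t) - 1) / (5/2) = exp(5*t/2)/10 - 1/10.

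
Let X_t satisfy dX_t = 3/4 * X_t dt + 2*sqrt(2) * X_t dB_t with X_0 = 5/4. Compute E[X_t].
E[X_t] = 5*exp(3*t/4)/4

For GBM dX = mu X dt + sigma X dB with X_0 = x_0, apply Itô to Y = log X: dY = (mu - sigma^2/2) dt + sigma dB, so Y_t = log(x_0) + (mu - sigma^2/2) t + sigma B_t and hence X_t = x_0 * exp((mu - sigma^2/2) t + sigma B_t).
With mu = 3/4, sigma = 2*sqrt(2), x_0 = 5/4, this gives:
  X_t = 5/4 * exp((-13/4) * t + (2*sqrt(2)) * B_t).
Since sigma*B_t ~ Normal(0, sigma^2 t), E[exp(sigma*B_t)] = exp(sigma^2 t / 2); so E[X_t] = x_0 * exp((mu - sigma^2/2) t) * exp(sigma^2 t / 2) = x_0 * exp(mu t) = 5*exp(3*t/4)/4.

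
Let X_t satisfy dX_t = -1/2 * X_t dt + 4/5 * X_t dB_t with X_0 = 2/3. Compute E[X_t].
E[X_t] = 2*exp(-t/2)/3

For GBM dX = mu X dt + sigma X dB with X_0 = x_0, apply Itô to Y = log X: dY = (mu - sigma^2/2) dt + sigma dB, so Y_t = log(x_0) + (mu - sigma^2/2) t + sigma B_t and hence X_t = x_0 * exp((mu - sigma^2/2) t + sigma B_t).
With mu = -1/2, sigma = 4/5, x_0 = 2/3, this gives:
  X_t = 2/3 * exp((-41/50) * t + (4/5) * B_t).
Since sigma*B_t ~ Normal(0, sigma^2 t), E[exp(sigma*B_t)] = exp(sigma^2 t / 2); so E[X_t] = x_0 * exp((mu - sigma^2/2) t) * exp(sigma^2 t / 2) = x_0 * exp(mu t) = 2*exp(-t/2)/3.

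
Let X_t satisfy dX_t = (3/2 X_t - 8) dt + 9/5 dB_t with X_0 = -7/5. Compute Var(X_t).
Var(X_t) = 27*exp(3*t)/25 - 27/25

The variance V(t) = Var(X_t) satisfies V'(t) = 2 a V(t) + c^2 with V(0) = 0 (drift coefficient is linear in X, diffusion is constant). With a = 3/2, c = 9/5, the solution is
  V(t) = (c^2 / (2 a)) * (exp(2 a t) - 1)
       = ((9/5)^2 / (2*(3/2))) * (exp(3 t) - 1)
       = 27*exp(3*t)/25 - 27/25.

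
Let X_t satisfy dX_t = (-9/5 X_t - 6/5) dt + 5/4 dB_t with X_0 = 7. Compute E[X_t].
E[X_t] = -2/3 + 23*exp(-9*t/5)/3

Taking expectations and using E[dB_t] = 0, the mean m(t) = E[X_t] satisfies the ODE m'(t) = a m(t) + b with m(0) = x_0. With a = -9/5, b = -6/5, x_0 = 7, the solution is
  m(t) = x_0 * exp(a t) + (b/a) * (exp(a t) - 1)
       = 7 * exp((-9/5) t) + ((-6/5)/(-9/5)) * (exp((-9/5) t) - 1)
       = -2/3 + 23*exp(-9*t/5)/3.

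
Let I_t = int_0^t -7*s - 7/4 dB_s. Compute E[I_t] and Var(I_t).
E[I_t] = 0; Var(I_t) = 49*t*(16*t^2 + 12*t + 3)/48

The Itô integral of a deterministic integrand f(s) has mean 0 because each increment f(s) * (B_{s+ds} - B_s) has mean 0. By the Itô isometry:
  Var( int_0^t f(s) dB_s ) = E[ (int_0^t f(s) dB_s)^2 ] = int_0^t f(s)^2 ds.
Here f(s) = -7*s - 7/4, so f(s)^2 = 49*(4*s + 1)^2/16. Integrate:
  int_0^t (49*(4*s + 1)^2/16) ds = 49*t*(16*t^2 + 12*t + 3)/48.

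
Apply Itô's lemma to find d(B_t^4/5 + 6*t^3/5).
d(B_t^4/5 + 6*t^3/5) = (6*B_t^2/5 + 18*t^2/5) dt + (4*B_t^3/5) dB_t

Itô's formula for f(t, x): d f(t, B_t) = (f_t + (1/2) f_xx) dt + f_x dB_t. Compute partials of f(t, x) = 6*t^3/5 + x^4/5:
  f_t(t,x)  = 18*t^2/5
  f_x(t,x)  = 4*x^3/5
  f_xx(t,x) = 12*x^2/5
Assemble drift = f_t + (1/2) f_xx = 18*t^2/5 + 6*x^2/5 and diffusion = f_x = 4*x^3/5. Substituting x = B_t:
  d(B_t^4/5 + 6*t^3/5) = (6*B_t^2/5 + 18*t^2/5) dt + (4*B_t^3/5) dB_t.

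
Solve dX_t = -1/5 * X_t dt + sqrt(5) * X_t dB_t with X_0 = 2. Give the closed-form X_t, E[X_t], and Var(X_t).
X_t = 2 * exp((-27/10) t + (sqrt(5)) B_t); E[X_t] = 2*exp(-t/5); Var(X_t) = (4*exp(5*t) - 4)*exp(-2*t/5)

For GBM dX = mu X dt + sigma X dB with X_0 = x_0, apply Itô to Y = log X: dY = (mu - sigma^2/2) dt + sigma dB, so Y_t = log(x_0) + (mu - sigma^2/2) t + sigma B_t and hence X_t = x_0 * exp((mu - sigma^2/2) t + sigma B_t).
With mu = -1/5, sigma = sqrt(5), x_0 = 2, this gives:
  X_t = 2 * exp((-27/10) * t + (sqrt(5)) * B_t).
Since sigma*B_t ~ Normal(0, sigma^2 t), E[exp(sigma*B_t)] = exp(sigma^2 t / 2); so E[X_t] = x_0 * exp((mu - sigma^2/2) t) * exp(sigma^2 t / 2) = x_0 * exp(mu t) = 2*exp(-t/5).
Var(X_t) = E[X_t^2] - (E[X_t])^2 = x_0^2 * exp(2 mu t) * (exp(sigma^2 t) - 1) = (4*exp(5*t) - 4)*exp(-2*t/5).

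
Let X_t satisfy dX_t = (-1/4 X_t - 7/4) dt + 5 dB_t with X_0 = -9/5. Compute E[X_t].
E[X_t] = -7 + 26*exp(-t/4)/5

Taking expectations and using E[dB_t] = 0, the mean m(t) = E[X_t] satisfies the ODE m'(t) = a m(t) + b with m(0) = x_0. With a = -1/4, b = -7/4, x_0 = -9/5, the solution is
  m(t) = x_0 * exp(a t) + (b/a) * (exp(a t) - 1)
       = (-9/5) * exp((-1/4) t) + ((-7/4)/(-1/4)) * (exp((-1/4) t) - 1)
       = -7 + 26*exp(-t/4)/5.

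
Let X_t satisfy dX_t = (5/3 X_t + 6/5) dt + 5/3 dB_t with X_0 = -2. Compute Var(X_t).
Var(X_t) = 5*exp(10*t/3)/6 - 5/6

The variance V(t) = Var(X_t) satisfies V'(t) = 2 a V(t) + c^2 with V(0) = 0 (drift coefficient is linear in X, diffusion is constant). With a = 5/3, c = 5/3, the solution is
  V(t) = (c^2 / (2 a)) * (exp(2 a t) - 1)
       = ((5/3)^2 / (2*(5/3))) * (exp((10/3) t) - 1)
       = 5*exp(10*t/3)/6 - 5/6.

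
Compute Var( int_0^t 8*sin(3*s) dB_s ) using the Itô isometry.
Var = 32*t - 16*sin(6*t)/3

The Itô integral of a deterministic integrand f(s) has mean 0 because each increment f(s) * (B_{s+ds} - B_s) has mean 0. By the Itô isometry:
  Var( int_0^t f(s) dB_s ) = E[ (int_0^t f(s) dB_s)^2 ] = int_0^t f(s)^2 ds.
Here f(s) = 8*sin(3*s), so f(s)^2 = 64*sin(3*s)^2. Integrate:
  int_0^t (64*sin(3*s)^2) ds = 32*t - 16*sin(6*t)/3.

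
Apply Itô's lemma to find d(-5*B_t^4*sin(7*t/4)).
d(-5*B_t^4*sin(7*t/4)) = (B_t^2*(-35*B_t^2*cos(7*t/4)/4 - 30*sin(7*t/4))) dt + (-20*B_t^3*sin(7*t/4)) dB_t

Itô's formula for f(t, x): d f(t, B_t) = (f_t + (1/2) f_xx) dt + f_x dB_t. Compute partials of f(t, x) = -5*x^4*sin(7*t/4):
  f_t(t,x)  = -35*x^4*cos(7*t/4)/4
  f_x(t,x)  = -20*x^3*sin(7*t/4)
  f_xx(t,x) = -60*x^2*sin(7*t/4)
Assemble drift = f_t + (1/2) f_xx = x^2*(-35*x^2*cos(7*t/4)/4 - 30*sin(7*t/4)) and diffusion = f_x = -20*x^3*sin(7*t/4). Substituting x = B_t:
  d(-5*B_t^4*sin(7*t/4)) = (B_t^2*(-35*B_t^2*cos(7*t/4)/4 - 30*sin(7*t/4))) dt + (-20*B_t^3*sin(7*t/4)) dB_t.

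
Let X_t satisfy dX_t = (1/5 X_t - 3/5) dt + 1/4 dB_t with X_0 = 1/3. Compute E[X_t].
E[X_t] = 3 - 8*exp(t/5)/3

Taking expectations and using E[dB_t] = 0, the mean m(t) = E[X_t] satisfies the ODE m'(t) = a m(t) + b with m(0) = x_0. With a = 1/5, b = -3/5, x_0 = 1/3, the solution is
  m(t) = x_0 * exp(a t) + (b/a) * (exp(a t) - 1)
       = (1/3) * exp((1/5) t) + ((-3/5)/(1/5)) * (exp((1/5) t) - 1)
       = 3 - 8*exp(t/5)/3.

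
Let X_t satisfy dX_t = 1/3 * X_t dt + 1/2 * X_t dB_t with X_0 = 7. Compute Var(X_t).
Var(X_t) = 49*(exp(t/4) - 1)*exp(2*t/3)

For GBM dX = mu X dt + sigma X dB with X_0 = x_0, apply Itô to Y = log X: dY = (mu - sigma^2/2) dt + sigma dB, so Y_t = log(x_0) + (mu - sigma^2/2) t + sigma B_t and hence X_t = x_0 * exp((mu - sigma^2/2) t + sigma B_t).
With mu = 1/3, sigma = 1/2, x_0 = 7, this gives:
  X_t = 7 * exp((5/24) * t + (1/2) * B_t).
Since sigma*B_t ~ Normal(0, sigma^2 t), E[exp(sigma*B_t)] = exp(sigma^2 t / 2); so E[X_t] = x_0 * exp((mu - sigma^2/2) t) * exp(sigma^2 t / 2) = x_0 * exp(mu t) = 7*exp(t/3).
Var(X_t) = E[X_t^2] - (E[X_t])^2 = x_0^2 * exp(2 mu t) * (exp(sigma^2 t) - 1) = 49*(exp(t/4) - 1)*exp(2*t/3).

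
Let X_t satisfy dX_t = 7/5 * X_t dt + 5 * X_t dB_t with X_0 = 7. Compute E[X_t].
E[X_t] = 7*exp(7*t/5)

For GBM dX = mu X dt + sigma X dB with X_0 = x_0, apply Itô to Y = log X: dY = (mu - sigma^2/2) dt + sigma dB, so Y_t = log(x_0) + (mu - sigma^2/2) t + sigma B_t and hence X_t = x_0 * exp((mu - sigma^2/2) t + sigma B_t).
With mu = 7/5, sigma = 5, x_0 = 7, this gives:
  X_t = 7 * exp((-111/10) * t + (5) * B_t).
Since sigma*B_t ~ Normal(0, sigma^2 t), E[exp(sigma*B_t)] = exp(sigma^2 t / 2); so E[X_t] = x_0 * exp((mu - sigma^2/2) t) * exp(sigma^2 t / 2) = x_0 * exp(mu t) = 7*exp(7*t/5).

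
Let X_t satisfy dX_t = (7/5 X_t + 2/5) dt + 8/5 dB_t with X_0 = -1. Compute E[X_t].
E[X_t] = -5*exp(7*t/5)/7 - 2/7

Taking expectations and using E[dB_t] = 0, the mean m(t) = E[X_t] satisfies the ODE m'(t) = a m(t) + b with m(0) = x_0. With a = 7/5, b = 2/5, x_0 = -1, the solution is
  m(t) = x_0 * exp(a t) + (b/a) * (exp(a t) - 1)
       = (-1) * exp((7/5) t) + ((2/5)/(7/5)) * (exp((7/5) t) - 1)
       = -5*exp(7*t/5)/7 - 2/7.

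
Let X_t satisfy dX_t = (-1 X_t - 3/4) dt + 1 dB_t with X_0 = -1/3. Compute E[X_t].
E[X_t] = -3/4 + 5*exp(-t)/12

Taking expectations and using E[dB_t] = 0, the mean m(t) = E[X_t] satisfies the ODE m'(t) = a m(t) + b with m(0) = x_0. With a = -1, b = -3/4, x_0 = -1/3, the solution is
  m(t) = x_0 * exp(a t) + (b/a) * (exp(a t) - 1)
       = (-1/3) * exp((-1) t) + ((-3/4)/(-1)) * (exp((-1) t) - 1)
       = -3/4 + 5*exp(-t)/12.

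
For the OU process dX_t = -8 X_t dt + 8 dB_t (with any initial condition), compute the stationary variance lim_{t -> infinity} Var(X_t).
lim Var(X_t) = 4

The OU SDE dX = -theta X dt + sigma dB admits the integrating factor exp(theta t): d(exp(theta t) X_t) = sigma exp(theta t) dB_t. Integrating from 0 to t gives X_t = x_0 * exp(-theta t) + sigma * int_0^t exp(-theta (t-s)) dB_s for any initial x_0. The Itô integral has variance (by the Itô isometry) sigma^2 * int_0^t exp(-2 theta (t - s)) ds = sigma^2 * (1 - exp(-2 theta t)) / (2 theta), independent of x_0.
With theta = 8, sigma = 8:
  Var(X_t) = (8)^2 * (1 - exp(-2*8 t)) / (2 * 8) = 4 - 4*exp(-16*t).
As t -> infinity, exp(-2*8 t) -> 0, so the stationary variance is sigma^2 / (2 theta) = 4.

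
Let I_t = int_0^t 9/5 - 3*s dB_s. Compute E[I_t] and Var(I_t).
E[I_t] = 0; Var(I_t) = 3*t*(25*t^2 - 45*t + 27)/25

The Itô integral of a deterministic integrand f(s) has mean 0 because each increment f(s) * (B_{s+ds} - B_s) has mean 0. By the Itô isometry:
  Var( int_0^t f(s) dB_s ) = E[ (int_0^t f(s) dB_s)^2 ] = int_0^t f(s)^2 ds.
Here f(s) = 9/5 - 3*s, so f(s)^2 = 9*(5*s - 3)^2/25. Integrate:
  int_0^t (9*(5*s - 3)^2/25) ds = 3*t*(25*t^2 - 45*t + 27)/25.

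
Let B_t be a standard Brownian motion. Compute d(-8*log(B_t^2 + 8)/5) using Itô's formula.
d(-8*log(B_t^2 + 8)/5) = (8*(B_t^2 - 8)/(5*(B_t^2 + 8)^2)) dt + (-16*B_t/(5*B_t^2 + 40)) dB_t

Itô's formula for f(B_t) gives d f(B_t) = f'(B_t) dB_t + (1/2) f''(B_t) dt. Compute derivatives of f(x) = -8*log(x^2 + 8)/5:
  f'(x)  = -16*x/(5*x^2 + 40)
  f''(x) = 16*(x^2 - 8)/(5*(x^2 + 8)^2)
Substitute x = B_t and multiply the f'' term by 1/2:
  drift     = (1/2) * (16*(x^2 - 8)/(5*(x^2 + 8)^2)) evaluated at B_t = 8*(B_t^2 - 8)/(5*(B_t^2 + 8)^2)
  diffusion = (-16*x/(5*x^2 + 40)) evaluated at B_t = -16*B_t/(5*B_t^2 + 40)
Therefore d(-8*log(B_t^2 + 8)/5) = (8*(B_t^2 - 8)/(5*(B_t^2 + 8)^2)) dt + (-16*B_t/(5*B_t^2 + 40)) dB_t.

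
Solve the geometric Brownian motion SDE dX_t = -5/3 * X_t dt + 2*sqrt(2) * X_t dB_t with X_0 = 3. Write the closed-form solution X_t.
X_t = 3 * exp((-17/3) * t + (2*sqrt(2)) * B_t)

For GBM dX = mu X dt + sigma X dB with X_0 = x_0, apply Itô to Y = log X: dY = (mu - sigma^2/2) dt + sigma dB, so Y_t = log(x_0) + (mu - sigma^2/2) t + sigma B_t and hence X_t = x_0 * exp((mu - sigma^2/2) t + sigma B_t).
With mu = -5/3, sigma = 2*sqrt(2), x_0 = 3, this gives:
  X_t = 3 * exp((-17/3) * t + (2*sqrt(2)) * B_t).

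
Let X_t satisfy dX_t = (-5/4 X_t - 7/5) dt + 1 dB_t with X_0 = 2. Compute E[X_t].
E[X_t] = -28/25 + 78*exp(-5*t/4)/25

Taking expectations and using E[dB_t] = 0, the mean m(t) = E[X_t] satisfies the ODE m'(t) = a m(t) + b with m(0) = x_0. With a = -5/4, b = -7/5, x_0 = 2, the solution is
  m(t) = x_0 * exp(a t) + (b/a) * (exp(a t) - 1)
       = 2 * exp((-5/4) t) + ((-7/5)/(-5/4)) * (exp((-5/4) t) - 1)
       = -28/25 + 78*exp(-5*t/4)/25.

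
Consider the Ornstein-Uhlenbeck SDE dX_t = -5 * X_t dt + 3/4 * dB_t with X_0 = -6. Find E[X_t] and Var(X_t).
E[X_t] = -6*exp(-5*t); Var(X_t) = 9/160 - 9*exp(-10*t)/160

The OU SDE dX = -theta X dt + sigma dB admits the integrating factor exp(theta t): d(exp(theta t) X_t) = sigma exp(theta t) dB_t. Integrating from 0 to t:
  X_t = x_0 * exp(-theta t) + sigma * int_0^t exp(-theta (t-s)) dB_s.
The Itô integral has mean 0 and (by the Itô isometry) variance sigma^2 * int_0^t exp(-2 theta (t - s)) ds = sigma^2 * (1 - exp(-2 theta t)) / (2 theta).
With theta = 5, sigma = 3/4, x_0 = -6:
  E[X_t] = -6 * exp(-5 t) = -6*exp(-5*t)
  Var(X_t) = (3/4)^2 * (1 - exp(-2*5 t)) / (2 * 5) = 9/160 - 9*exp(-10*t)/160.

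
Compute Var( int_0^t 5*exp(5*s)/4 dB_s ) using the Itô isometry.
Var = 5*exp(10*t)/32 - 5/32

The Itô integral of a deterministic integrand f(s) has mean 0 because each increment f(s) * (B_{s+ds} - B_s) has mean 0. By the Itô isometry:
  Var( int_0^t f(s) dB_s ) = E[ (int_0^t f(s) dB_s)^2 ] = int_0^t f(s)^2 ds.
Here f(s) = 5*exp(5*s)/4, so f(s)^2 = 25*exp(10*s)/16. Integrate:
  int_0^t (25*exp(10*s)/16) ds = 5*exp(10*t)/32 - 5/32.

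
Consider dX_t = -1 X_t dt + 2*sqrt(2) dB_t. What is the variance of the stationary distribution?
lim Var(X_t) = 4

The OU SDE dX = -theta X dt + sigma dB admits the integrating factor exp(theta t): d(exp(theta t) X_t) = sigma exp(theta t) dB_t. Integrating from 0 to t gives X_t = x_0 * exp(-theta t) + sigma * int_0^t exp(-theta (t-s)) dB_s for any initial x_0. The Itô integral has variance (by the Itô isometry) sigma^2 * int_0^t exp(-2 theta (t - s)) ds = sigma^2 * (1 - exp(-2 theta t)) / (2 theta), independent of x_0.
With theta = 1, sigma = 2*sqrt(2):
  Var(X_t) = (2*sqrt(2))^2 * (1 - exp(-2*1 t)) / (2 * 1) = 4 - 4*exp(-2*t).
As t -> infinity, exp(-2*1 t) -> 0, so the stationary variance is sigma^2 / (2 theta) = 4.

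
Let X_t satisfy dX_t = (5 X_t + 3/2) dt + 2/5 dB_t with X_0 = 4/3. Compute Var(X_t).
Var(X_t) = 2*exp(10*t)/125 - 2/125

The variance V(t) = Var(X_t) satisfies V'(t) = 2 a V(t) + c^2 with V(0) = 0 (drift coefficient is linear in X, diffusion is constant). With a = 5, c = 2/5, the solution is
  V(t) = (c^2 / (2 a)) * (exp(2 a t) - 1)
       = ((2/5)^2 / (2*5)) * (exp(10 t) - 1)
       = 2*exp(10*t)/125 - 2/125.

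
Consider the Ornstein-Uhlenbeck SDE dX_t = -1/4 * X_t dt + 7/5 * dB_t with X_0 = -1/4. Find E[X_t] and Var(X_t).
E[X_t] = -exp(-t/4)/4; Var(X_t) = 98/25 - 98*exp(-t/2)/25

The OU SDE dX = -theta X dt + sigma dB admits the integrating factor exp(theta t): d(exp(theta t) X_t) = sigma exp(theta t) dB_t. Integrating from 0 to t:
  X_t = x_0 * exp(-theta t) + sigma * int_0^t exp(-theta (t-s)) dB_s.
The Itô integral has mean 0 and (by the Itô isometry) variance sigma^2 * int_0^t exp(-2 theta (t - s)) ds = sigma^2 * (1 - exp(-2 theta t)) / (2 theta).
With theta = 1/4, sigma = 7/5, x_0 = -1/4:
  E[X_t] = -1/4 * exp(-1/4 t) = -exp(-t/4)/4
  Var(X_t) = (7/5)^2 * (1 - exp(-2*1/4 t)) / (2 * 1/4) = 98/25 - 98*exp(-t/2)/25.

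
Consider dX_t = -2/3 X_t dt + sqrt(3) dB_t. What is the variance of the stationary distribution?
lim Var(X_t) = 9/4

The OU SDE dX = -theta X dt + sigma dB admits the integrating factor exp(theta t): d(exp(theta t) X_t) = sigma exp(theta t) dB_t. Integrating from 0 to t gives X_t = x_0 * exp(-theta t) + sigma * int_0^t exp(-theta (t-s)) dB_s for any initial x_0. The Itô integral has variance (by the Itô isometry) sigma^2 * int_0^t exp(-2 theta (t - s)) ds = sigma^2 * (1 - exp(-2 theta t)) / (2 theta), independent of x_0.
With theta = 2/3, sigma = sqrt(3):
  Var(X_t) = (sqrt(3))^2 * (1 - exp(-2*2/3 t)) / (2 * 2/3) = 9/4 - 9*exp(-4*t/3)/4.
As t -> infinity, exp(-2*2/3 t) -> 0, so the stationary variance is sigma^2 / (2 theta) = 9/4.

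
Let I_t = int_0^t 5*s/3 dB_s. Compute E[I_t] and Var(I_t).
E[I_t] = 0; Var(I_t) = 25*t^3/27

The Itô integral of a deterministic integrand f(s) has mean 0 because each increment f(s) * (B_{s+ds} - B_s) has mean 0. By the Itô isometry:
  Var( int_0^t f(s) dB_s ) = E[ (int_0^t f(s) dB_s)^2 ] = int_0^t f(s)^2 ds.
Here f(s) = 5*s/3, so f(s)^2 = 25*s^2/9. Integrate:
  int_0^t (25*s^2/9) ds = 25*t^3/27.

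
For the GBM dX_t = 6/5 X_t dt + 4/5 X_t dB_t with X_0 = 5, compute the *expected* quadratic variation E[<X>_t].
E[<X>_t] = 100*exp(76*t/25)/19 - 100/19

<X>_t = int_0^t ((4/5) * X_s)^2 ds. Taking expectation inside the integral: E[<X>_t] = (4/5)^2 * int_0^t E[X_s^2] ds. For GBM, E[X_s^2] = x_0^2 * exp((2 mu + sigma^2) s). Integrating:
  E[<X>_t] = (4/5)^2 * 5^2 * (exp((2*(6/5) + (4/5)^2) t) - 1) / (2*(6/5) + (4/5)^2)
           = (4/5)^2 * 5^2 * (exp((76/25) t) - 1) / (76/25) = 100*exp(76*t/25)/19 - 100/19.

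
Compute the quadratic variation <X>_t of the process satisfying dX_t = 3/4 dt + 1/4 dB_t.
<X>_t = t/16

For an Itô process dX_t = a(t) dt + b(t) dB_t, the quadratic variation is <X>_t = int_0^t b(s)^2 ds (the drift term does not contribute). Here b(s) = 1/4, so
  b(s)^2 = 1/16.
Integrating from 0 to t:
  <X>_t = int_0^t (1/16) ds = t/16.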